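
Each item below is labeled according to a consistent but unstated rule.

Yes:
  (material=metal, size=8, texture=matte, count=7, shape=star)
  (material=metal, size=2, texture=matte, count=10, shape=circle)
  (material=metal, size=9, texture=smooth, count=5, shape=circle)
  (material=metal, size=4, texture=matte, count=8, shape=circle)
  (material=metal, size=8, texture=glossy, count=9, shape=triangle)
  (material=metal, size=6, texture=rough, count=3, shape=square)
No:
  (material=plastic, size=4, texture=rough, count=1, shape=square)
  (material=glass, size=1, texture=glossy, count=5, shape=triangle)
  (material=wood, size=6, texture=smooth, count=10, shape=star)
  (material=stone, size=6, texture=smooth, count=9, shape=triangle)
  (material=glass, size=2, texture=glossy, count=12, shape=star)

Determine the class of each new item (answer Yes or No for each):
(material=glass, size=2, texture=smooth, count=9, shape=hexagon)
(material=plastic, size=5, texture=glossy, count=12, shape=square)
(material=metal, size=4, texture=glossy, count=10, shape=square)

No, No, Yes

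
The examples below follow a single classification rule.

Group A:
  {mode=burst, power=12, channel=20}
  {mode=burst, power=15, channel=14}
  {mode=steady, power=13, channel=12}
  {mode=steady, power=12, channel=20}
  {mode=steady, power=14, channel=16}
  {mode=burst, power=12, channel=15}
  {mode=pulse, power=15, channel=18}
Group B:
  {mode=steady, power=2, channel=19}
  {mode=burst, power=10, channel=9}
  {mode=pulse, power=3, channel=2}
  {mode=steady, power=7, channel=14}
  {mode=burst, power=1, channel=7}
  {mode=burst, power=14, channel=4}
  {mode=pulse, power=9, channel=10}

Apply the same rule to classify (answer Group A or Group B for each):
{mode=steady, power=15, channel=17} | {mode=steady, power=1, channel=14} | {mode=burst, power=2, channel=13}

Group A, Group B, Group B

One predicate separates the groups cleanly: power ≥ 12 AND channel ≥ 7.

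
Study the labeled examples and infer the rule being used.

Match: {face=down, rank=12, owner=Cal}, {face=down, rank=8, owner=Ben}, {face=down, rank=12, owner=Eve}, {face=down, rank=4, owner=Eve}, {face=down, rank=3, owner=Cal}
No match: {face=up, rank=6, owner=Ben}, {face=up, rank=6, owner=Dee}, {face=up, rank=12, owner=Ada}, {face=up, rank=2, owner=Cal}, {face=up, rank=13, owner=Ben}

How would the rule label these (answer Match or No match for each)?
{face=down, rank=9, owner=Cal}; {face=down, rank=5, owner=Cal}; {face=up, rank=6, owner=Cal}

Rule: face is down. This holds for each 'Match' example and fails for each 'No match' one.
{face=down, rank=9, owner=Cal} — face is down, hence Match.
{face=down, rank=5, owner=Cal} — face is down, hence Match.
{face=up, rank=6, owner=Cal} — face is up, hence No match.

Match, Match, No match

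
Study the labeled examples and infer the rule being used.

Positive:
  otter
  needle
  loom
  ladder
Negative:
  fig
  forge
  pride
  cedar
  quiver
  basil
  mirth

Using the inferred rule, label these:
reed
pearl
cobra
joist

The rule appears to be: has a double letter.
reed: 'ee' doubled — checks out, so Positive. pearl: no doubled letter — doesn't match, so Negative. cobra: no doubled letter — doesn't match, so Negative. joist: no doubled letter — doesn't match, so Negative.

Positive, Negative, Negative, Negative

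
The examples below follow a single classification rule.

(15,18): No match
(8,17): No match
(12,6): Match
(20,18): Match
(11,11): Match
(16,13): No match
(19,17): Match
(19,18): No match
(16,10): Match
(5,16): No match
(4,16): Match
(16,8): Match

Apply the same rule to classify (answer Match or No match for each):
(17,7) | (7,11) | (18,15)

Match, Match, No match

Every 'Match' example satisfies: sum is even. None of the 'No match' examples do.
(17,7): 17+7 = 24, meets the rule → Match. (7,11): 7+11 = 18, meets the rule → Match. (18,15): 18+15 = 33, doesn't match → No match.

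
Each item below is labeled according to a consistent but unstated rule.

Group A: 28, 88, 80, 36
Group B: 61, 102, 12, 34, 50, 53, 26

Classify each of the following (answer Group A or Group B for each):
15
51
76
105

The pattern is that an item is 'Group A' exactly when: multiple of 4 AND at least 26.
15 — 15 = 4·3 + 3, 15 < 26, hence Group B.
51 — 51 = 4·12 + 3, 51 ≥ 26, hence Group B.
76 — 76 = 4·19, 76 ≥ 26, hence Group A.
105 — 105 = 4·26 + 1, 105 ≥ 26, hence Group B.

Group B, Group B, Group A, Group B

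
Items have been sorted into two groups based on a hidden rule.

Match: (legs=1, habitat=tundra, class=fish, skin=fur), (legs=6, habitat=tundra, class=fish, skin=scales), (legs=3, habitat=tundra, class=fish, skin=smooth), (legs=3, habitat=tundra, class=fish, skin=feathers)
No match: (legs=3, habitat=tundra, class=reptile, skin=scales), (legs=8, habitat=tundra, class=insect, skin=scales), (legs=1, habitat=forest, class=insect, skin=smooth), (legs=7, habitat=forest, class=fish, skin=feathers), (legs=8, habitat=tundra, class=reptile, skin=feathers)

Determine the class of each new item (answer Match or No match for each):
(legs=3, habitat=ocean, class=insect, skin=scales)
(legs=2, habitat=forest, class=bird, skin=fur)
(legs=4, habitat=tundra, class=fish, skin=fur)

No match, No match, Match

All 'Match' examples share one property — class is fish AND habitat is tundra — and every 'No match' example lacks it.
No match: (legs=3, habitat=ocean, class=insect, skin=scales), since class is insect, habitat is ocean. No match: (legs=2, habitat=forest, class=bird, skin=fur), since class is bird, habitat is forest. Match: (legs=4, habitat=tundra, class=fish, skin=fur), since class is fish, habitat is tundra.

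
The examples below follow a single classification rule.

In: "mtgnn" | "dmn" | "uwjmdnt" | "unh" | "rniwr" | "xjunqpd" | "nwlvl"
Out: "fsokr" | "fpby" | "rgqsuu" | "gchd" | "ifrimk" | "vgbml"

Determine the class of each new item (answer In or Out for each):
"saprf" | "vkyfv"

Out, Out

One predicate separates the groups cleanly: contains 'n'.
"saprf" → no 'n' → Out.
"vkyfv" → no 'n' → Out.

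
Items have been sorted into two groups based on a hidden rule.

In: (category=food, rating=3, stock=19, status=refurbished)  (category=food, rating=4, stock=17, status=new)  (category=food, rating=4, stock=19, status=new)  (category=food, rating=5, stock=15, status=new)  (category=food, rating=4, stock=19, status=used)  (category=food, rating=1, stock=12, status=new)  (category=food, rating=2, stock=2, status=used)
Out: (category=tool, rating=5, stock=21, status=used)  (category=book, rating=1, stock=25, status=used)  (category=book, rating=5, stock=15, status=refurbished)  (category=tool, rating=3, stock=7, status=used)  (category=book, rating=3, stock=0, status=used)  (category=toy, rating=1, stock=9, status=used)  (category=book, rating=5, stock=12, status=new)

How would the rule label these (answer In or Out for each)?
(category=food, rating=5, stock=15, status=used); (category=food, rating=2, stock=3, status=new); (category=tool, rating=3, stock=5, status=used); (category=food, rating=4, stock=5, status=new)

In, In, Out, In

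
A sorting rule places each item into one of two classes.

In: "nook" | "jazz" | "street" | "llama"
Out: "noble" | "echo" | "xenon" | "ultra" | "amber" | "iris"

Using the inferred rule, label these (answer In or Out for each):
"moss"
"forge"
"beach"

Every 'In' example satisfies: has a double letter. None of the 'Out' examples do.

In, Out, Out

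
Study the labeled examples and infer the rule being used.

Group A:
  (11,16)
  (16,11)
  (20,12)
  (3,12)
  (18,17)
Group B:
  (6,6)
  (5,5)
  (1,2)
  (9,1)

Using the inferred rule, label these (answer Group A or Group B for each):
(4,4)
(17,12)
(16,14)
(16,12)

Group B, Group A, Group A, Group A

The simplest hypothesis consistent with all the labels is: sum ≥ 15.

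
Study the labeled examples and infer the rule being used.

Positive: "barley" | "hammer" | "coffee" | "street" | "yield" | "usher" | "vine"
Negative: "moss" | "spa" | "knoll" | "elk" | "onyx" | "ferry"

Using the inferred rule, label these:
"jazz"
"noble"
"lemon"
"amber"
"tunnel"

Negative, Positive, Positive, Positive, Positive

'Positive' ⟺ has ≥ 2 vowels.
Negative: "jazz", since 1 vowel.
Positive: "noble", since 2 vowels.
Positive: "lemon", since 2 vowels.
Positive: "amber", since 2 vowels.
Positive: "tunnel", since 2 vowels.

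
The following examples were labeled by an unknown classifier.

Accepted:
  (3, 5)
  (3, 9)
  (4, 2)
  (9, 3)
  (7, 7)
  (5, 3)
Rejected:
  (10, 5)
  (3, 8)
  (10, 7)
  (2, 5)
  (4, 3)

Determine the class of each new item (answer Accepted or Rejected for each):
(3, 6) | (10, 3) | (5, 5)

Rejected, Rejected, Accepted

Every 'Accepted' example satisfies: sum is even. None of the 'Rejected' examples do.
(3, 6): Rejected (3+6 = 9). (10, 3): Rejected (10+3 = 13). (5, 5): Accepted (5+5 = 10).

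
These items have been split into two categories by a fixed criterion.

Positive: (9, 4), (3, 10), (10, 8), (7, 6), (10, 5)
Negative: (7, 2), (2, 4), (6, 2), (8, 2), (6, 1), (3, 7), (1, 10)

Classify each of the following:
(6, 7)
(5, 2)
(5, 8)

Rule: sum ≥ 13. This holds for each 'Positive' example and fails for each 'Negative' one.

Positive, Negative, Positive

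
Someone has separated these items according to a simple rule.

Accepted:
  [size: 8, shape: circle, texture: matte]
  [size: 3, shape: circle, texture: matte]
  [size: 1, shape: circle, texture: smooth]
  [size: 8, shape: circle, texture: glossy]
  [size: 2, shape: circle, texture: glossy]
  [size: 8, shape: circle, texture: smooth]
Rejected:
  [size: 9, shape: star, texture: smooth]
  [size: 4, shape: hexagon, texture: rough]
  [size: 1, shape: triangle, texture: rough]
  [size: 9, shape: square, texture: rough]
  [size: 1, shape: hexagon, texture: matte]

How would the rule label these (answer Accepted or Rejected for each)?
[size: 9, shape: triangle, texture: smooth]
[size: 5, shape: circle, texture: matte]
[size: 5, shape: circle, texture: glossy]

The classifier is using: shape is circle.

Rejected, Accepted, Accepted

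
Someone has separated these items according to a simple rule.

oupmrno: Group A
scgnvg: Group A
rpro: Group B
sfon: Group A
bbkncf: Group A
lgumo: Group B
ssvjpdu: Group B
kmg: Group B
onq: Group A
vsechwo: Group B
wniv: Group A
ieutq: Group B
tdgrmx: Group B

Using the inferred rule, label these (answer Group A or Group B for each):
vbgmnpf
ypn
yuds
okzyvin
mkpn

The pattern is that an item is 'Group A' exactly when: contains 'n'.

Group A, Group A, Group B, Group A, Group A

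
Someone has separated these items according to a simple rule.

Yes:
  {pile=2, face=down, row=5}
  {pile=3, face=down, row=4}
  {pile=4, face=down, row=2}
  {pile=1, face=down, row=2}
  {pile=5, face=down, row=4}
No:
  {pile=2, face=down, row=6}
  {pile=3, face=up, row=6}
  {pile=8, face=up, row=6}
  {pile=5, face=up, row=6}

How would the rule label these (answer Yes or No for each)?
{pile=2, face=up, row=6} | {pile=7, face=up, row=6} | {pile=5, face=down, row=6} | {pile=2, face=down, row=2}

All 'Yes' examples share one property — row ≤ 5 — and every 'No' example lacks it.
No: {pile=2, face=up, row=6}, since row = 6. No: {pile=7, face=up, row=6}, since row = 6. No: {pile=5, face=down, row=6}, since row = 6. Yes: {pile=2, face=down, row=2}, since row = 2.

No, No, No, Yes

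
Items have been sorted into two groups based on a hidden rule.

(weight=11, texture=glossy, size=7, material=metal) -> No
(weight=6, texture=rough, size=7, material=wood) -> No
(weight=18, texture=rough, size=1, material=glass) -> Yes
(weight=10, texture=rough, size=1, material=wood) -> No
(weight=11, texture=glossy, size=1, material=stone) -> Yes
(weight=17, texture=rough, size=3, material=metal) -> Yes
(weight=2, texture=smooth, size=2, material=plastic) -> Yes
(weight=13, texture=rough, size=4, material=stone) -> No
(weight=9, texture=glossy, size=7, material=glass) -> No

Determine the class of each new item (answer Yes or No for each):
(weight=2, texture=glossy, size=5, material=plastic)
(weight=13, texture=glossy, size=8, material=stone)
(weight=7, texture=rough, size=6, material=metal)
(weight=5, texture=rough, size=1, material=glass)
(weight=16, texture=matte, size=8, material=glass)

The common property of the 'Yes' items is: size ≤ 3 AND weight ≠ 10. No 'No' item has it.
(weight=2, texture=glossy, size=5, material=plastic): No (size = 5, weight = 2). (weight=13, texture=glossy, size=8, material=stone): No (size = 8, weight = 13). (weight=7, texture=rough, size=6, material=metal): No (size = 6, weight = 7). (weight=5, texture=rough, size=1, material=glass): Yes (size = 1, weight = 5). (weight=16, texture=matte, size=8, material=glass): No (size = 8, weight = 16).

No, No, No, Yes, No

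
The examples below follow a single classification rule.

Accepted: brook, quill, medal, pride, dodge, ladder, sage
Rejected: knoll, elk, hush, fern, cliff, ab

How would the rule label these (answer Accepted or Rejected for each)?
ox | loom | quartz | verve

Rejected, Accepted, Accepted, Accepted

One predicate separates the groups cleanly: has ≥ 2 vowels.
ox: 1 vowel, fails this test → Rejected. loom: 2 vowels, meets the rule → Accepted. quartz: 2 vowels, meets the rule → Accepted. verve: 2 vowels, meets the rule → Accepted.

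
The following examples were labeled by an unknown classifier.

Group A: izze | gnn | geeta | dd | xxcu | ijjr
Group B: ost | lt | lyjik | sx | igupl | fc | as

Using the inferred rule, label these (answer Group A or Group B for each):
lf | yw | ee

The distinguishing property — has a double letter — holds for all the 'Group A' cases and none of the 'Group B' cases.

Group B, Group B, Group A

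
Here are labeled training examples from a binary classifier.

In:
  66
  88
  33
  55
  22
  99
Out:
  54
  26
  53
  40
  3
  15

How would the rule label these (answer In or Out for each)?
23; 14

The distinguishing property — multiple of 11 — holds for all the 'In' cases and none of the 'Out' cases.

Out, Out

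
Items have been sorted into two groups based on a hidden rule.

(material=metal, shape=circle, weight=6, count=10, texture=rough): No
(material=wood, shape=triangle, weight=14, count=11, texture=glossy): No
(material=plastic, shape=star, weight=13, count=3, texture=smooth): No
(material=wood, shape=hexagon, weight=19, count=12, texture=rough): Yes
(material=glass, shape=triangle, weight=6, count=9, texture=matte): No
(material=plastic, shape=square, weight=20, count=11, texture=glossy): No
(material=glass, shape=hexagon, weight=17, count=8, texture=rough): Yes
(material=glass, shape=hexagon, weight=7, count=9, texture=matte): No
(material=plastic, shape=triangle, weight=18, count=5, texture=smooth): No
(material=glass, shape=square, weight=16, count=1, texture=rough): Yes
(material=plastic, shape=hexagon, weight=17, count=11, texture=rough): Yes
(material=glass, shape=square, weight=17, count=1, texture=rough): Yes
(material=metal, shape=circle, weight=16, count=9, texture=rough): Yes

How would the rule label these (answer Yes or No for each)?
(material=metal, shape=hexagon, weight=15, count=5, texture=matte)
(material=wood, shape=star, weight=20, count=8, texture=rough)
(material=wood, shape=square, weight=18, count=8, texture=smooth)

No, Yes, No

A rule that fits every label: texture is rough AND weight ≥ 7 — true of each 'Yes' example, false of each 'No' one.
(material=metal, shape=hexagon, weight=15, count=5, texture=matte) → texture is matte, weight = 15 → No.
(material=wood, shape=star, weight=20, count=8, texture=rough) → texture is rough, weight = 20 → Yes.
(material=wood, shape=square, weight=18, count=8, texture=smooth) → texture is smooth, weight = 18 → No.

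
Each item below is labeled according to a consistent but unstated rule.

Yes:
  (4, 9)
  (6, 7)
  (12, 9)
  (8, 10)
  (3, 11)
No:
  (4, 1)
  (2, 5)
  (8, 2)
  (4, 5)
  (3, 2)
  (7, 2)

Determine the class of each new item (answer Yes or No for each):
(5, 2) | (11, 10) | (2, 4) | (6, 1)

The pattern is that an item is 'Yes' exactly when: sum ≥ 13.
(5, 2): No (5+2 = 7).
(11, 10): Yes (11+10 = 21).
(2, 4): No (2+4 = 6).
(6, 1): No (6+1 = 7).

No, Yes, No, No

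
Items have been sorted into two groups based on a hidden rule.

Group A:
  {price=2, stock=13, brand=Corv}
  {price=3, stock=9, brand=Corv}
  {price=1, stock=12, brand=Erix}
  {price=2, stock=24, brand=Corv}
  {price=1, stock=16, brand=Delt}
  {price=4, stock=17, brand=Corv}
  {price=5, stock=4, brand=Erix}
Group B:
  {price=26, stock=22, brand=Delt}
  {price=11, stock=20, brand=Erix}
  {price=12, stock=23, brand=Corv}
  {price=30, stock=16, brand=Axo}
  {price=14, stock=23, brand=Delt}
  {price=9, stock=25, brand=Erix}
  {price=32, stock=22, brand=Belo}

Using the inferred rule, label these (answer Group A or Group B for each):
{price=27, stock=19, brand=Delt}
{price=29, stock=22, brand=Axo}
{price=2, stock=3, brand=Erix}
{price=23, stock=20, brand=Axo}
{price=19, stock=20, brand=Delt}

Group B, Group B, Group A, Group B, Group B

Rule: price ≤ 5. This holds for each 'Group A' example and fails for each 'Group B' one.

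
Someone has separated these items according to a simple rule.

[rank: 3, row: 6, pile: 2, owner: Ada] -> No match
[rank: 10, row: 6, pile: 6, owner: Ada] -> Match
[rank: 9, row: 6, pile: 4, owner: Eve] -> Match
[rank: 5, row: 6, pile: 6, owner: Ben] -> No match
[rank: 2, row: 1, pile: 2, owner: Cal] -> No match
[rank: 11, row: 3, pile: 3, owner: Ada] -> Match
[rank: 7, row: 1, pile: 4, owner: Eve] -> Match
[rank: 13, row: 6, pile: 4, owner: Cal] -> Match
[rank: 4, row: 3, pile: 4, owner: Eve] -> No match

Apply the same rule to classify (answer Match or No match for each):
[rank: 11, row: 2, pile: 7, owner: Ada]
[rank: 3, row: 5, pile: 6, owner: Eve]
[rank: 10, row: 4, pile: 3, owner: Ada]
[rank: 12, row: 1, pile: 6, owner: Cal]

Match, No match, Match, Match

The rule appears to be: rank ≥ 7.
[rank: 11, row: 2, pile: 7, owner: Ada]: rank = 11 — has this property, so Match.
[rank: 3, row: 5, pile: 6, owner: Eve]: rank = 3 — fails this test, so No match.
[rank: 10, row: 4, pile: 3, owner: Ada]: rank = 10 — has this property, so Match.
[rank: 12, row: 1, pile: 6, owner: Cal]: rank = 12 — has this property, so Match.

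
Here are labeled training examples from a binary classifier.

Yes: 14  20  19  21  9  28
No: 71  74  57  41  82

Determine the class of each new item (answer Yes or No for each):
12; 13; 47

The classifier is using: at most 28.

Yes, Yes, No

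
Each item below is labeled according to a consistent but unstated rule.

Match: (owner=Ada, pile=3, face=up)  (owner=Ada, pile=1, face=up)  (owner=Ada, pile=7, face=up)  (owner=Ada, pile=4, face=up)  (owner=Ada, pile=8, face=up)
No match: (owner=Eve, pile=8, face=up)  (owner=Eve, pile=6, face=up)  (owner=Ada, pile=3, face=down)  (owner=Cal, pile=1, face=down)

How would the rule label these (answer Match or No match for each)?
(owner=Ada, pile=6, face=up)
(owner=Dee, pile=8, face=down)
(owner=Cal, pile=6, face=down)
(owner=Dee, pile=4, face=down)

Match, No match, No match, No match

One predicate separates the groups cleanly: owner is Ada AND face is up.
(owner=Ada, pile=6, face=up): Match (owner is Ada, face is up).
(owner=Dee, pile=8, face=down): No match (owner is Dee, face is down).
(owner=Cal, pile=6, face=down): No match (owner is Cal, face is down).
(owner=Dee, pile=4, face=down): No match (owner is Dee, face is down).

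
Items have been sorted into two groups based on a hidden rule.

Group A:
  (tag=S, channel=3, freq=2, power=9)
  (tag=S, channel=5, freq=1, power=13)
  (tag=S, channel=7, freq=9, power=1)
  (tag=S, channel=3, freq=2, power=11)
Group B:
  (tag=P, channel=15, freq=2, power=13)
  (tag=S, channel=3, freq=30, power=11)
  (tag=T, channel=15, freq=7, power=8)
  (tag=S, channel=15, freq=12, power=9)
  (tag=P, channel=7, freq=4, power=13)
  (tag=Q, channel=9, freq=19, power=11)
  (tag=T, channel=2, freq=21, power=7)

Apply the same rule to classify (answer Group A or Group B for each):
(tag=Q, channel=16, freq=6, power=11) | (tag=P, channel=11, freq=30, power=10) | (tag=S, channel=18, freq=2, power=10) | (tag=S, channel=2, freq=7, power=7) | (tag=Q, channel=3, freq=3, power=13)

Group B, Group B, Group A, Group A, Group B

The simplest hypothesis consistent with all the labels is: tag is S AND freq ≤ 9.
(tag=Q, channel=16, freq=6, power=11) — tag is Q, freq = 6, hence Group B.
(tag=P, channel=11, freq=30, power=10) — tag is P, freq = 30, hence Group B.
(tag=S, channel=18, freq=2, power=10) — tag is S, freq = 2, hence Group A.
(tag=S, channel=2, freq=7, power=7) — tag is S, freq = 7, hence Group A.
(tag=Q, channel=3, freq=3, power=13) — tag is Q, freq = 3, hence Group B.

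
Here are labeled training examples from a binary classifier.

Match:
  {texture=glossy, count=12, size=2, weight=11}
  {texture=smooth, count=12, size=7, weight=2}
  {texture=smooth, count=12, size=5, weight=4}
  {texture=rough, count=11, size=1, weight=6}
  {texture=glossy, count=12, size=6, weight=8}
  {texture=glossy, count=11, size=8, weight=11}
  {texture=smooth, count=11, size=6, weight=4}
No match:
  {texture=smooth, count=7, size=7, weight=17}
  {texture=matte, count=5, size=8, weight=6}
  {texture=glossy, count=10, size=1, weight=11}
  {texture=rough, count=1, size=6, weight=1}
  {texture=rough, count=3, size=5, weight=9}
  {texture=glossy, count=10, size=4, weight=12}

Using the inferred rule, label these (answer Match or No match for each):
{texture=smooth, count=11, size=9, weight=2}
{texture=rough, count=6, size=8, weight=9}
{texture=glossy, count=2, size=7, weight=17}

A rule that fits every label: count ≥ 11 — true of each 'Match' example, false of each 'No match' one.
{texture=smooth, count=11, size=9, weight=2}: count = 11, checks out → Match.
{texture=rough, count=6, size=8, weight=9}: count = 6, doesn't match → No match.
{texture=glossy, count=2, size=7, weight=17}: count = 2, doesn't match → No match.

Match, No match, No match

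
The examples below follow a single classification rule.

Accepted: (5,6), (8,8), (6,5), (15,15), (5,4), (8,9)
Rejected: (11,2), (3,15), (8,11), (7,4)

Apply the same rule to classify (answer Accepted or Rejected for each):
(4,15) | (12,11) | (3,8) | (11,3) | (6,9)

The pattern is that an item is 'Accepted' exactly when: |first − second| ≤ 1.
(4,15) — |4−15| = 11, hence Rejected.
(12,11) — |12−11| = 1, hence Accepted.
(3,8) — |3−8| = 5, hence Rejected.
(11,3) — |11−3| = 8, hence Rejected.
(6,9) — |6−9| = 3, hence Rejected.

Rejected, Accepted, Rejected, Rejected, Rejected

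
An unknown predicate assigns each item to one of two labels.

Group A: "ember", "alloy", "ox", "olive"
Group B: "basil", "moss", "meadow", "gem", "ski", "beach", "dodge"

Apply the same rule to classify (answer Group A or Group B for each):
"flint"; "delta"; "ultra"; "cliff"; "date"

Rule: starts with a vowel. This holds for each 'Group A' example and fails for each 'Group B' one.
"flint": starts with 'f' — does not fit, so Group B.
"delta": starts with 'd' — does not fit, so Group B.
"ultra": starts with 'u' — satisfies this, so Group A.
"cliff": starts with 'c' — does not fit, so Group B.
"date": starts with 'd' — does not fit, so Group B.

Group B, Group B, Group A, Group B, Group B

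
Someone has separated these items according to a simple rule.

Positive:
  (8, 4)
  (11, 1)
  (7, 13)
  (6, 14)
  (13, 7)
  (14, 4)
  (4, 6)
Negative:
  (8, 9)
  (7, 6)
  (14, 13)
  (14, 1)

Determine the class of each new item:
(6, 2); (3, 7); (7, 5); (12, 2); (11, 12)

Positive, Positive, Positive, Positive, Negative

Comparing the two groups points to one rule — sum is even.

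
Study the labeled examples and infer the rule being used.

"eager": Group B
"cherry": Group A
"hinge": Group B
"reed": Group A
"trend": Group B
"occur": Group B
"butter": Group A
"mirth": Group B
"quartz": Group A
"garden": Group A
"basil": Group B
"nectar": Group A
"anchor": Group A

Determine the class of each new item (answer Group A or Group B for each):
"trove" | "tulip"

Group B, Group B

The distinguishing property — even length — holds for all the 'Group A' cases and none of the 'Group B' cases.
"trove": length 5, does not fit → Group B. "tulip": length 5, does not fit → Group B.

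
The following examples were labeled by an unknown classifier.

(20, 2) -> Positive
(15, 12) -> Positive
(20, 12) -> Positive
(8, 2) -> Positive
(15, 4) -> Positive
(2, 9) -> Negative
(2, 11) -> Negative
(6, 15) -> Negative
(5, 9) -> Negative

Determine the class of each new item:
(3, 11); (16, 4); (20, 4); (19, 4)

Negative, Positive, Positive, Positive

Every 'Positive' example satisfies: first > second. None of the 'Negative' examples do.
(3, 11): 3 < 11 — lacks this property, so Negative.
(16, 4): 16 > 4 — has this property, so Positive.
(20, 4): 20 > 4 — has this property, so Positive.
(19, 4): 19 > 4 — has this property, so Positive.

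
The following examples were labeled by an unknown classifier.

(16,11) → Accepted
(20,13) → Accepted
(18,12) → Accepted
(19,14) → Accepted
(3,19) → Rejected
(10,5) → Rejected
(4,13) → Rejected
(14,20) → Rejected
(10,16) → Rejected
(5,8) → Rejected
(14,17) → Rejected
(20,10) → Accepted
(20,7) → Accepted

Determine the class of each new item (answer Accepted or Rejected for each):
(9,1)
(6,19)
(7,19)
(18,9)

Rejected, Rejected, Rejected, Accepted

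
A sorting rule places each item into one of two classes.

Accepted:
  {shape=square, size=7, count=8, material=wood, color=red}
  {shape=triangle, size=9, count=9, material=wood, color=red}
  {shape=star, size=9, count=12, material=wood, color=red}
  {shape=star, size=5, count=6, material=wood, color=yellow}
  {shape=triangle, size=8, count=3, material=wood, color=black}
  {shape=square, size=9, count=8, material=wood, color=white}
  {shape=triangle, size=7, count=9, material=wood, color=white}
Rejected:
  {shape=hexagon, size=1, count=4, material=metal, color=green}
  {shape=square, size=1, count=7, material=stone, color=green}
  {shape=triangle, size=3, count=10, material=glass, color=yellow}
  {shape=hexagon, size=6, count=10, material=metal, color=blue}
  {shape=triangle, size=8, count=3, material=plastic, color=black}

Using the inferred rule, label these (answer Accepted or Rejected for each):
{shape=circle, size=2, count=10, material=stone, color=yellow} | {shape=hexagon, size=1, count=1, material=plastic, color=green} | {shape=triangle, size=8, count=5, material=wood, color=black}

The rule appears to be: material is wood.
{shape=circle, size=2, count=10, material=stone, color=yellow} — material is stone, hence Rejected.
{shape=hexagon, size=1, count=1, material=plastic, color=green} — material is plastic, hence Rejected.
{shape=triangle, size=8, count=5, material=wood, color=black} — material is wood, hence Accepted.

Rejected, Rejected, Accepted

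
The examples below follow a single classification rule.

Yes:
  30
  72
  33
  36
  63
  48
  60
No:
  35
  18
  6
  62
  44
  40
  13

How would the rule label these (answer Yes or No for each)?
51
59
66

Yes, No, Yes

The rule appears to be: multiple of 3 AND at least 30.
51: Yes (51 = 3·17, 51 ≥ 30). 59: No (59 = 3·19 + 2, 59 ≥ 30). 66: Yes (66 = 3·22, 66 ≥ 30).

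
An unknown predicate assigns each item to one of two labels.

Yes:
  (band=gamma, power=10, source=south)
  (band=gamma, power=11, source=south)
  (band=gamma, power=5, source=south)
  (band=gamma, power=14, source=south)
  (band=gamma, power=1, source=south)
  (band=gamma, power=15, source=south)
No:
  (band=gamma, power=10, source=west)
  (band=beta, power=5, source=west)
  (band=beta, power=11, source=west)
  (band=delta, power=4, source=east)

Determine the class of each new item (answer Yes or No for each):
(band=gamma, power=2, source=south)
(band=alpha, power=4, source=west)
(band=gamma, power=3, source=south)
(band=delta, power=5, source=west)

Yes, No, Yes, No

The classifier is using: source is south.
(band=gamma, power=2, source=south) → source is south → Yes.
(band=alpha, power=4, source=west) → source is west → No.
(band=gamma, power=3, source=south) → source is south → Yes.
(band=delta, power=5, source=west) → source is west → No.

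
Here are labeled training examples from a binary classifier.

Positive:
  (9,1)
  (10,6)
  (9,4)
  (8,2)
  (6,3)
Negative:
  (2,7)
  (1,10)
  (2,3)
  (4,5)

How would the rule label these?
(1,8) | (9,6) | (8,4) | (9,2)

'Positive' ⟺ first > second.

Negative, Positive, Positive, Positive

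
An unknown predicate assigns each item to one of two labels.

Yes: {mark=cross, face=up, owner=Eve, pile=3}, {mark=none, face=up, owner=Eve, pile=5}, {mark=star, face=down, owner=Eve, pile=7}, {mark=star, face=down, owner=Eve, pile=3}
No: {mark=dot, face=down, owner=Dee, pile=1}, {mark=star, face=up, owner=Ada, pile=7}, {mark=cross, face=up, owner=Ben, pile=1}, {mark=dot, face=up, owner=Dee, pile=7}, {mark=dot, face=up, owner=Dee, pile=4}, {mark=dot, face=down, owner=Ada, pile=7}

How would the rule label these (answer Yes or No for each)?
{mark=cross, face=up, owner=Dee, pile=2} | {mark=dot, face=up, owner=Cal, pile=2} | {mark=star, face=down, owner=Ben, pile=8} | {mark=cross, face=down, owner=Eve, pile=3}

No, No, No, Yes

The common property of the 'Yes' items is: owner is Eve. No 'No' item has it.
No: {mark=cross, face=up, owner=Dee, pile=2}, since owner is Dee. No: {mark=dot, face=up, owner=Cal, pile=2}, since owner is Cal. No: {mark=star, face=down, owner=Ben, pile=8}, since owner is Ben. Yes: {mark=cross, face=down, owner=Eve, pile=3}, since owner is Eve.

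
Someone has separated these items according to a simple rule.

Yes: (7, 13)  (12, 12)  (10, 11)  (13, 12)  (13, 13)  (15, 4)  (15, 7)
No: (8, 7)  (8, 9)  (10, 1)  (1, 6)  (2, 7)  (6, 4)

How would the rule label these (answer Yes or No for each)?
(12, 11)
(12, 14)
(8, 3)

Yes, Yes, No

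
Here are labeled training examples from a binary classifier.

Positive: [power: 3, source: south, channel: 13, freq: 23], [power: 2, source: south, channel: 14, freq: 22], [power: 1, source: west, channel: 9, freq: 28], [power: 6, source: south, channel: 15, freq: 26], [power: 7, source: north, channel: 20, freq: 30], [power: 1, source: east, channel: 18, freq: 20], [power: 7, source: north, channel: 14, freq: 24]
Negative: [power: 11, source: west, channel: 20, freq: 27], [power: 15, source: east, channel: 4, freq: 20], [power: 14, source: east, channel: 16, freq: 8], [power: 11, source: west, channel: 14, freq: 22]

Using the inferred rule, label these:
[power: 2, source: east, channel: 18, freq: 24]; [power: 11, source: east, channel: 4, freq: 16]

The rule appears to be: power ≤ 7.
[power: 2, source: east, channel: 18, freq: 24]: power = 2 — matches, so Positive. [power: 11, source: east, channel: 4, freq: 16]: power = 11 — does not fit, so Negative.

Positive, Negative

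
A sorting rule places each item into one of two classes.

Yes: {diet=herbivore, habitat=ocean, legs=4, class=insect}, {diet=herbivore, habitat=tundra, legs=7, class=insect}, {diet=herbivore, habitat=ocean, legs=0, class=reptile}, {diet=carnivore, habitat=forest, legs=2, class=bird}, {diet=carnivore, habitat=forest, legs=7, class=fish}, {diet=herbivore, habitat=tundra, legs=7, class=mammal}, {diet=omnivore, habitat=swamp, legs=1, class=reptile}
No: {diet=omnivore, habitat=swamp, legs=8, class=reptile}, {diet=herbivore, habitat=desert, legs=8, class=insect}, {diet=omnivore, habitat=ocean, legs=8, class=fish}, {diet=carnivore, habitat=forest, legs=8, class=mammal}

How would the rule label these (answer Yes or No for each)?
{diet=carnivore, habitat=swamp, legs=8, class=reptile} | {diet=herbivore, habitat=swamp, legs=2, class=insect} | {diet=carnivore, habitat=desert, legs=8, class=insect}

One predicate separates the groups cleanly: legs ≤ 7.

No, Yes, No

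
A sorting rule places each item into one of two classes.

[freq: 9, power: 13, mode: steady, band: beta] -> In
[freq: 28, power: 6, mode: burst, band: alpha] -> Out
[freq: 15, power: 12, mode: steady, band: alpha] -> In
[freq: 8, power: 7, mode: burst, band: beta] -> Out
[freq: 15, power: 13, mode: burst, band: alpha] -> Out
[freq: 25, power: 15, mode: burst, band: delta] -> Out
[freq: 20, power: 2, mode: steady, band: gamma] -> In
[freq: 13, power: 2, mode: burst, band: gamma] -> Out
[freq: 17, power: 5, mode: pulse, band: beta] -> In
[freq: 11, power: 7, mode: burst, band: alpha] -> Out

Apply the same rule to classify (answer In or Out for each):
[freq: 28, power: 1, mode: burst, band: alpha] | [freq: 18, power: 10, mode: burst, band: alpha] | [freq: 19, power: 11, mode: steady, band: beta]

Out, Out, In

The classifier is using: mode is not burst.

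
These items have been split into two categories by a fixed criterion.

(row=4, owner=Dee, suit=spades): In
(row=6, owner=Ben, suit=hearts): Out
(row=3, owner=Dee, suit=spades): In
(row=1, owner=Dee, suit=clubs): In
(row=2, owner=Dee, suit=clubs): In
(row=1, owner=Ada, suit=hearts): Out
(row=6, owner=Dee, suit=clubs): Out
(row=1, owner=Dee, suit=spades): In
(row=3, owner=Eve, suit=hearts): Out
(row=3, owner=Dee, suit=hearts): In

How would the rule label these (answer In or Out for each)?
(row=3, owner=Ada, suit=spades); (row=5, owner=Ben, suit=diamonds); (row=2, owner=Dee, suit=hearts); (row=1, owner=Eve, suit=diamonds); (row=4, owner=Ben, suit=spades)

The common property of the 'In' items is: owner is Dee AND row ≤ 4. No 'Out' item has it.
(row=3, owner=Ada, suit=spades): owner is Ada, row = 3, doesn't qualify → Out.
(row=5, owner=Ben, suit=diamonds): owner is Ben, row = 5, doesn't qualify → Out.
(row=2, owner=Dee, suit=hearts): owner is Dee, row = 2, satisfies this → In.
(row=1, owner=Eve, suit=diamonds): owner is Eve, row = 1, doesn't qualify → Out.
(row=4, owner=Ben, suit=spades): owner is Ben, row = 4, doesn't qualify → Out.

Out, Out, In, Out, Out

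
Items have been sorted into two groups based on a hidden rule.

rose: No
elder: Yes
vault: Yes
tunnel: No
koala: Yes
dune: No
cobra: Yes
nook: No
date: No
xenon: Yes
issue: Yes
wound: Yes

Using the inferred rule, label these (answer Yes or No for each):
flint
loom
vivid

The distinguishing property — odd length — holds for all the 'Yes' cases and none of the 'No' cases.
flint: length 5 — satisfies this, so Yes.
loom: length 4 — doesn't qualify, so No.
vivid: length 5 — satisfies this, so Yes.

Yes, No, Yes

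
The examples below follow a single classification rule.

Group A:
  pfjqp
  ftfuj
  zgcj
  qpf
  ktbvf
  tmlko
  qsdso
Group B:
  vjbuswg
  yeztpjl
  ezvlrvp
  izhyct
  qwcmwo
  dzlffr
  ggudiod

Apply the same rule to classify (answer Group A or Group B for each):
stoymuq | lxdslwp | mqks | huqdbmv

Group B, Group B, Group A, Group B

The classifier is using: length ≤ 5.
stoymuq → length 7 → Group B. lxdslwp → length 7 → Group B. mqks → length 4 → Group A. huqdbmv → length 7 → Group B.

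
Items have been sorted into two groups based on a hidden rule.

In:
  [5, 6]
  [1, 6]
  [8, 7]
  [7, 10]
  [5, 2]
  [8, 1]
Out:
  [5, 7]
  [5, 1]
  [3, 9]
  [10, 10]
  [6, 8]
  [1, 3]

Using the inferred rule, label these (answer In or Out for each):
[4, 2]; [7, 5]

The pattern is that an item is 'In' exactly when: sum is odd.
[4, 2]: 4+2 = 6, doesn't match → Out.
[7, 5]: 7+5 = 12, doesn't match → Out.

Out, Out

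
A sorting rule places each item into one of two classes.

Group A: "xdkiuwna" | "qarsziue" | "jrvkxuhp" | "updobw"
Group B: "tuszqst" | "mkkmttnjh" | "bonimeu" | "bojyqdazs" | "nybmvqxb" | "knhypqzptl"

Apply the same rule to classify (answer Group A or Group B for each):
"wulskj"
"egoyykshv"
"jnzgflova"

Group A, Group B, Group B

The rule appears to be: even length AND contains 'u'.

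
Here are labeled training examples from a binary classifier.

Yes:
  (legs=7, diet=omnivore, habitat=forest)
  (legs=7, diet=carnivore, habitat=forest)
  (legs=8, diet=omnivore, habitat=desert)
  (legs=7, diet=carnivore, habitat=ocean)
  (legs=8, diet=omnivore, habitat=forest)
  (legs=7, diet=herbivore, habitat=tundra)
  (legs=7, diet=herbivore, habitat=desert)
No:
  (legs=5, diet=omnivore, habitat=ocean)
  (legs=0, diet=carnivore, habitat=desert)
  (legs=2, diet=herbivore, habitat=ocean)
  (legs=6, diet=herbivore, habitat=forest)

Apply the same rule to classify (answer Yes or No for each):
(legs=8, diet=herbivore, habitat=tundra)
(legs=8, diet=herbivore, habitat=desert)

A rule that fits every label: legs ≥ 7 — true of each 'Yes' example, false of each 'No' one.
Yes: (legs=8, diet=herbivore, habitat=tundra), since legs = 8.
Yes: (legs=8, diet=herbivore, habitat=desert), since legs = 8.

Yes, Yes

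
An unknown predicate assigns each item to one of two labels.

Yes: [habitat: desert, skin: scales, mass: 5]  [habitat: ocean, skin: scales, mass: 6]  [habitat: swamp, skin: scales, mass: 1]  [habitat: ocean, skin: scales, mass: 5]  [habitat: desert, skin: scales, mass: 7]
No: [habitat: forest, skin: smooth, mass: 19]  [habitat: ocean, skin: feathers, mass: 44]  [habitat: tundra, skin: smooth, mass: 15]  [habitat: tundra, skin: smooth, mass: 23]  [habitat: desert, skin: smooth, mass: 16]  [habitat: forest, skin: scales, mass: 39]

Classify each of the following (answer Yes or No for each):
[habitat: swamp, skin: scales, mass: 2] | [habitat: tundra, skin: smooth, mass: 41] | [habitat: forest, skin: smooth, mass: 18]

The classifier is using: mass ≤ 7.
[habitat: swamp, skin: scales, mass: 2]: mass = 2 — satisfies this, so Yes. [habitat: tundra, skin: smooth, mass: 41]: mass = 41 — does not fit, so No. [habitat: forest, skin: smooth, mass: 18]: mass = 18 — does not fit, so No.

Yes, No, No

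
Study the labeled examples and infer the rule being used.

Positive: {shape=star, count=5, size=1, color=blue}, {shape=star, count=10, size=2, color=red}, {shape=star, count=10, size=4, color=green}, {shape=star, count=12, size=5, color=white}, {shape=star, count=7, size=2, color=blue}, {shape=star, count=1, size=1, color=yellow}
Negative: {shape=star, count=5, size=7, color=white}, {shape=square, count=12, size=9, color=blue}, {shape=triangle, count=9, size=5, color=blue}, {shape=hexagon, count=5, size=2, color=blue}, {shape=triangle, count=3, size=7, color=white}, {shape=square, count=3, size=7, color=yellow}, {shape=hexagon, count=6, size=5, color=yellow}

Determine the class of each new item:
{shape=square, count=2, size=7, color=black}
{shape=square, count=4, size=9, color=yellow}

Negative, Negative

The classifier is using: shape is star AND size ≤ 5.
Negative: {shape=square, count=2, size=7, color=black}, since shape is square, size = 7.
Negative: {shape=square, count=4, size=9, color=yellow}, since shape is square, size = 9.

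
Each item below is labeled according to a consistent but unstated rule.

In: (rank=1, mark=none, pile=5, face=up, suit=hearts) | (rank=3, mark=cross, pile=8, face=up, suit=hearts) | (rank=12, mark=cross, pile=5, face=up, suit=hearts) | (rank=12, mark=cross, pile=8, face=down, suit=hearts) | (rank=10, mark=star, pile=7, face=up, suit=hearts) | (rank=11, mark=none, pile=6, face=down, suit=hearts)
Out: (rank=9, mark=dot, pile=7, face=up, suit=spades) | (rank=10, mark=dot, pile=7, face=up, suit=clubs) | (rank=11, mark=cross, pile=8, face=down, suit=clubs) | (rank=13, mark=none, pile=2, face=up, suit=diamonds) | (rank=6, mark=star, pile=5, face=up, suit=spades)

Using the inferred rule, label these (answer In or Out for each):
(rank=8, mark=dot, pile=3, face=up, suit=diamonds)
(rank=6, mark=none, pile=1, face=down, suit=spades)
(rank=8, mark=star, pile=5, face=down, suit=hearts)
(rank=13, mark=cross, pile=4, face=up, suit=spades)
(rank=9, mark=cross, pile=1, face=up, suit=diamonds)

Comparing the two groups points to one rule — suit is hearts.
(rank=8, mark=dot, pile=3, face=up, suit=diamonds): suit is diamonds — does not satisfy this, so Out.
(rank=6, mark=none, pile=1, face=down, suit=spades): suit is spades — does not satisfy this, so Out.
(rank=8, mark=star, pile=5, face=down, suit=hearts): suit is hearts — matches, so In.
(rank=13, mark=cross, pile=4, face=up, suit=spades): suit is spades — does not satisfy this, so Out.
(rank=9, mark=cross, pile=1, face=up, suit=diamonds): suit is diamonds — does not satisfy this, so Out.

Out, Out, In, Out, Out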